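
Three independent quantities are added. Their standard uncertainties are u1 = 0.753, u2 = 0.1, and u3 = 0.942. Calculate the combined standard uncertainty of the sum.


For a sum of independent quantities, uc = sqrt(u1^2 + u2^2 + u3^2).
uc = sqrt(0.753^2 + 0.1^2 + 0.942^2)
uc = sqrt(0.567009 + 0.01 + 0.887364)
uc = 1.2101

1.2101


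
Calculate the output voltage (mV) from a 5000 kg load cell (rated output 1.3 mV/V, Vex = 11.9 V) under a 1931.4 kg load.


Vout = rated_output * Vex * (load / capacity).
Vout = 1.3 * 11.9 * (1931.4 / 5000)
Vout = 1.3 * 11.9 * 0.38628
Vout = 5.976 mV

5.976 mV


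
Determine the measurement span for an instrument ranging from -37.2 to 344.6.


Span = upper range - lower range.
Span = 344.6 - (-37.2)
Span = 381.8

381.8


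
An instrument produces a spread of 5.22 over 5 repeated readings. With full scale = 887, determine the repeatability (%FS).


Repeatability = (spread / full scale) * 100%.
R = (5.22 / 887) * 100
R = 0.589 %FS

0.589 %FS


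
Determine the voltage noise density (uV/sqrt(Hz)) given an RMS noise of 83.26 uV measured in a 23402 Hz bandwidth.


Noise spectral density = Vrms / sqrt(BW).
NSD = 83.26 / sqrt(23402)
NSD = 83.26 / 152.9771
NSD = 0.5443 uV/sqrt(Hz)

0.5443 uV/sqrt(Hz)


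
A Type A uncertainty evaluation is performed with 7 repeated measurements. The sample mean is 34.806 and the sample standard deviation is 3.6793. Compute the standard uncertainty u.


The standard uncertainty for Type A evaluation is u = s / sqrt(n).
u = 3.6793 / sqrt(7)
u = 3.6793 / 2.6458
u = 1.3906

1.3906


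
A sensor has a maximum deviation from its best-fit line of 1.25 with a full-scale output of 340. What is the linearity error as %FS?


Linearity error = (max deviation / full scale) * 100%.
Linearity = (1.25 / 340) * 100
Linearity = 0.368 %FS

0.368 %FS


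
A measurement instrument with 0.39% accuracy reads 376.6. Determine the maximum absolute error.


Absolute error = (accuracy% / 100) * reading.
Error = (0.39 / 100) * 376.6
Error = 0.0039 * 376.6
Error = 1.4687

1.4687


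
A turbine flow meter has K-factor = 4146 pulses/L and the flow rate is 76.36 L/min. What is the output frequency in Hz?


Frequency = K * Q / 60 (converting L/min to L/s).
f = 4146 * 76.36 / 60
f = 316588.56 / 60
f = 5276.48 Hz

5276.48 Hz


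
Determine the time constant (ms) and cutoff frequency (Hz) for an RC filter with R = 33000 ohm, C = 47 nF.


Time constant: tau = R * C.
tau = 33000 * 4.70e-08 = 0.001551 s
tau = 1.551 ms
Cutoff frequency: fc = 1 / (2*pi*R*C).
fc = 1 / (2*pi*0.001551) = 102.61 Hz

tau = 1.551 ms, fc = 102.61 Hz


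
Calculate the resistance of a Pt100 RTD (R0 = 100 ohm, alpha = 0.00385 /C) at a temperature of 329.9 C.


The RTD equation: Rt = R0 * (1 + alpha * T).
Rt = 100 * (1 + 0.00385 * 329.9)
Rt = 100 * (1 + 1.270115)
Rt = 100 * 2.270115
Rt = 227.011 ohm

227.011 ohm


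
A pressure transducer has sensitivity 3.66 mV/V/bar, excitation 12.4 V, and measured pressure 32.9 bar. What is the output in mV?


Output = sensitivity * Vex * P.
Vout = 3.66 * 12.4 * 32.9
Vout = 45.384 * 32.9
Vout = 1493.13 mV

1493.13 mV


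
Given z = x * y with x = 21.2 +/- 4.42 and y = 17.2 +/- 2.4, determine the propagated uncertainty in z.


For a product z = x*y, the relative uncertainty is:
uz/z = sqrt((ux/x)^2 + (uy/y)^2)
Relative uncertainties: ux/x = 4.42/21.2 = 0.208491
uy/y = 2.4/17.2 = 0.139535
z = 21.2 * 17.2 = 364.6
uz = 364.6 * sqrt(0.208491^2 + 0.139535^2) = 91.479

91.479


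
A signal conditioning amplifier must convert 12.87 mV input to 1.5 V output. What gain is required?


Gain = Vout / Vin (converting to same units).
G = 1.5 V / 12.87 mV
G = 1500.0 mV / 12.87 mV
G = 116.55

116.55


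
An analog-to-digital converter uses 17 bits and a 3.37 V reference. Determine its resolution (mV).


The resolution (LSB) of an ADC is Vref / 2^n.
LSB = 3.37 / 2^17
LSB = 3.37 / 131072
LSB = 2.571e-05 V = 0.02571106 mV

0.02571106 mV


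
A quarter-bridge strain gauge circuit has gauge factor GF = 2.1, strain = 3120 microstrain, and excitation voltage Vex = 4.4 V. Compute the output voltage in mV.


Quarter bridge output: Vout = (GF * epsilon * Vex) / 4.
Vout = (2.1 * 3120e-6 * 4.4) / 4
Vout = 0.0288288 / 4 V
Vout = 0.0072072 V = 7.2072 mV

7.2072 mV


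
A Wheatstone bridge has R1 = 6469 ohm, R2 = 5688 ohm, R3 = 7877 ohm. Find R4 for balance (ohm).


At balance: R1*R4 = R2*R3, so R4 = R2*R3/R1.
R4 = 5688 * 7877 / 6469
R4 = 44804376 / 6469
R4 = 6926.01 ohm

6926.01 ohm


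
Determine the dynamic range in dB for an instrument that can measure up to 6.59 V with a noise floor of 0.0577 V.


Dynamic range = 20 * log10(Vmax / Vnoise).
DR = 20 * log10(6.59 / 0.0577)
DR = 20 * log10(114.21)
DR = 41.15 dB

41.15 dB


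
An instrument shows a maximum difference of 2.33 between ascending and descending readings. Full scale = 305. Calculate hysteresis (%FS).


Hysteresis = (max difference / full scale) * 100%.
H = (2.33 / 305) * 100
H = 0.764 %FS

0.764 %FS


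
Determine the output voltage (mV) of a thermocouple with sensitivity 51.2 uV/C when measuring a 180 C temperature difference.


The thermocouple output V = sensitivity * dT.
V = 51.2 uV/C * 180 C
V = 9216.0 uV
V = 9.216 mV

9.216 mV


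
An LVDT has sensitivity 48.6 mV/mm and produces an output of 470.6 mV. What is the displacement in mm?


Displacement = Vout / sensitivity.
d = 470.6 / 48.6
d = 9.683 mm

9.683 mm


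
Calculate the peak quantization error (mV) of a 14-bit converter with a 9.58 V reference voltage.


The maximum quantization error is +/- LSB/2.
LSB = Vref / 2^n = 9.58 / 16384 = 0.00058472 V
Max error = LSB / 2 = 0.00058472 / 2 = 0.00029236 V
Max error = 0.2924 mV

0.2924 mV


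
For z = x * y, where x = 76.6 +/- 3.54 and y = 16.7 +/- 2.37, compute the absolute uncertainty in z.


For a product z = x*y, the relative uncertainty is:
uz/z = sqrt((ux/x)^2 + (uy/y)^2)
Relative uncertainties: ux/x = 3.54/76.6 = 0.046214
uy/y = 2.37/16.7 = 0.141916
z = 76.6 * 16.7 = 1279.2
uz = 1279.2 * sqrt(0.046214^2 + 0.141916^2) = 190.925

190.925


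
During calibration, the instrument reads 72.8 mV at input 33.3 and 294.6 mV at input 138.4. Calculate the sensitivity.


Sensitivity = (y2 - y1) / (x2 - x1).
S = (294.6 - 72.8) / (138.4 - 33.3)
S = 221.8 / 105.1
S = 2.1104 mV/unit

2.1104 mV/unit


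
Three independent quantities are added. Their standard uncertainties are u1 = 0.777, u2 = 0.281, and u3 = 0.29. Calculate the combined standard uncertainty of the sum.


For a sum of independent quantities, uc = sqrt(u1^2 + u2^2 + u3^2).
uc = sqrt(0.777^2 + 0.281^2 + 0.29^2)
uc = sqrt(0.603729 + 0.078961 + 0.0841)
uc = 0.8757

0.8757


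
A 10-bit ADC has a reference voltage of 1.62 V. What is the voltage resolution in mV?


The resolution (LSB) of an ADC is Vref / 2^n.
LSB = 1.62 / 2^10
LSB = 1.62 / 1024
LSB = 0.00158203 V = 1.58203125 mV

1.58203125 mV


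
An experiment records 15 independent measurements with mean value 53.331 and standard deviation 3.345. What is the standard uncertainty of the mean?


The standard uncertainty for Type A evaluation is u = s / sqrt(n).
u = 3.345 / sqrt(15)
u = 3.345 / 3.873
u = 0.8637

0.8637


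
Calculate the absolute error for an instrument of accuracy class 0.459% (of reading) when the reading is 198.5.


Absolute error = (accuracy% / 100) * reading.
Error = (0.459 / 100) * 198.5
Error = 0.00459 * 198.5
Error = 0.9111

0.9111


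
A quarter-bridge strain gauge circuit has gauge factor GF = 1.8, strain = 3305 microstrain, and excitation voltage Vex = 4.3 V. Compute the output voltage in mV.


Quarter bridge output: Vout = (GF * epsilon * Vex) / 4.
Vout = (1.8 * 3305e-6 * 4.3) / 4
Vout = 0.0255807 / 4 V
Vout = 0.00639517 V = 6.3952 mV

6.3952 mV


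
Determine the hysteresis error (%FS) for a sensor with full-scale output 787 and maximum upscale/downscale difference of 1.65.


Hysteresis = (max difference / full scale) * 100%.
H = (1.65 / 787) * 100
H = 0.21 %FS

0.21 %FS


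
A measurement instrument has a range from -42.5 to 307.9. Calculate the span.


Span = upper range - lower range.
Span = 307.9 - (-42.5)
Span = 350.4

350.4


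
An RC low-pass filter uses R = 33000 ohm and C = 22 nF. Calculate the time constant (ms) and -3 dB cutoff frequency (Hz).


Time constant: tau = R * C.
tau = 33000 * 2.20e-08 = 0.000726 s
tau = 0.726 ms
Cutoff frequency: fc = 1 / (2*pi*R*C).
fc = 1 / (2*pi*0.000726) = 219.22 Hz

tau = 0.726 ms, fc = 219.22 Hz


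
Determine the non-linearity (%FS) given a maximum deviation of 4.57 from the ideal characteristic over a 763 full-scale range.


Linearity error = (max deviation / full scale) * 100%.
Linearity = (4.57 / 763) * 100
Linearity = 0.599 %FS

0.599 %FS


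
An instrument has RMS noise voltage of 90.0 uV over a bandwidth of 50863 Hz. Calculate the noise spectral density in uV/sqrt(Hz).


Noise spectral density = Vrms / sqrt(BW).
NSD = 90.0 / sqrt(50863)
NSD = 90.0 / 225.5283
NSD = 0.3991 uV/sqrt(Hz)

0.3991 uV/sqrt(Hz)


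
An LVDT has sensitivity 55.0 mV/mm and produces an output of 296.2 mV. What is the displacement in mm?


Displacement = Vout / sensitivity.
d = 296.2 / 55.0
d = 5.385 mm

5.385 mm


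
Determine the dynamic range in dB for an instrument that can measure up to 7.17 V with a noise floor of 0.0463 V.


Dynamic range = 20 * log10(Vmax / Vnoise).
DR = 20 * log10(7.17 / 0.0463)
DR = 20 * log10(154.86)
DR = 43.8 dB

43.8 dB


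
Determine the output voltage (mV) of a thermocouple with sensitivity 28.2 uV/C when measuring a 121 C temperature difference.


The thermocouple output V = sensitivity * dT.
V = 28.2 uV/C * 121 C
V = 3412.2 uV
V = 3.412 mV

3.412 mV


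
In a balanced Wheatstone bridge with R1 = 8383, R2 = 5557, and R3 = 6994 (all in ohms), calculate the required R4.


At balance: R1*R4 = R2*R3, so R4 = R2*R3/R1.
R4 = 5557 * 6994 / 8383
R4 = 38865658 / 8383
R4 = 4636.25 ohm

4636.25 ohm


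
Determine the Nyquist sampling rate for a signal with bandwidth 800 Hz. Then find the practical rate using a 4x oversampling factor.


By Nyquist theorem, fs_min = 2 * fmax.
fs_min = 2 * 800 = 1600 Hz
Practical rate = 4 * fs_min = 4 * 1600 = 6400 Hz

fs_min = 1600 Hz, fs_practical = 6400 Hz


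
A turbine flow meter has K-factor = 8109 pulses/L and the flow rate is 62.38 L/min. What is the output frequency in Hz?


Frequency = K * Q / 60 (converting L/min to L/s).
f = 8109 * 62.38 / 60
f = 505839.42 / 60
f = 8430.66 Hz

8430.66 Hz


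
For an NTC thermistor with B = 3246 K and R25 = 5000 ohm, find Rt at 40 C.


NTC thermistor equation: Rt = R25 * exp(B * (1/T - 1/T25)).
T in Kelvin: 313.15 K, T25 = 298.15 K
1/T - 1/T25 = 1/313.15 - 1/298.15 = -0.00016066
B * (1/T - 1/T25) = 3246 * -0.00016066 = -0.5215
Rt = 5000 * exp(-0.5215) = 2968.2 ohm

2968.2 ohm


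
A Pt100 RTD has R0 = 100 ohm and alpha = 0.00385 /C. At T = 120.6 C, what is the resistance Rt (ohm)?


The RTD equation: Rt = R0 * (1 + alpha * T).
Rt = 100 * (1 + 0.00385 * 120.6)
Rt = 100 * (1 + 0.46431)
Rt = 100 * 1.46431
Rt = 146.431 ohm

146.431 ohm


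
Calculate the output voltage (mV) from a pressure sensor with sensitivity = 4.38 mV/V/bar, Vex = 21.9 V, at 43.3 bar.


Output = sensitivity * Vex * P.
Vout = 4.38 * 21.9 * 43.3
Vout = 95.922 * 43.3
Vout = 4153.42 mV

4153.42 mV


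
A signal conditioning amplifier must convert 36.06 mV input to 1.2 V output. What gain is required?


Gain = Vout / Vin (converting to same units).
G = 1.2 V / 36.06 mV
G = 1200.0 mV / 36.06 mV
G = 33.28

33.28


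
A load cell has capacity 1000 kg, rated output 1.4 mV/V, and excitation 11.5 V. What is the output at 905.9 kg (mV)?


Vout = rated_output * Vex * (load / capacity).
Vout = 1.4 * 11.5 * (905.9 / 1000)
Vout = 1.4 * 11.5 * 0.9059
Vout = 14.585 mV

14.585 mV


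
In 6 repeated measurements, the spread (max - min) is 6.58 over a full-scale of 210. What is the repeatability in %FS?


Repeatability = (spread / full scale) * 100%.
R = (6.58 / 210) * 100
R = 3.133 %FS

3.133 %FS


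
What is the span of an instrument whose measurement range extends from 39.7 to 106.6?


Span = upper range - lower range.
Span = 106.6 - (39.7)
Span = 66.9

66.9


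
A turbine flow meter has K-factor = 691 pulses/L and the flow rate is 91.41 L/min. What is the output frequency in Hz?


Frequency = K * Q / 60 (converting L/min to L/s).
f = 691 * 91.41 / 60
f = 63164.31 / 60
f = 1052.74 Hz

1052.74 Hz


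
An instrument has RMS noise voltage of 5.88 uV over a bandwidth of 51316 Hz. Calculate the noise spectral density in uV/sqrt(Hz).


Noise spectral density = Vrms / sqrt(BW).
NSD = 5.88 / sqrt(51316)
NSD = 5.88 / 226.5304
NSD = 0.026 uV/sqrt(Hz)

0.026 uV/sqrt(Hz)


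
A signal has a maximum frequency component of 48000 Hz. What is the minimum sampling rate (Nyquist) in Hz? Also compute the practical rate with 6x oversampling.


By Nyquist theorem, fs_min = 2 * fmax.
fs_min = 2 * 48000 = 96000 Hz
Practical rate = 6 * fs_min = 6 * 96000 = 576000 Hz

fs_min = 96000 Hz, fs_practical = 576000 Hz


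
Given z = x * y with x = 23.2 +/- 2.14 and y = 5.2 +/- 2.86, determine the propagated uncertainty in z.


For a product z = x*y, the relative uncertainty is:
uz/z = sqrt((ux/x)^2 + (uy/y)^2)
Relative uncertainties: ux/x = 2.14/23.2 = 0.092241
uy/y = 2.86/5.2 = 0.55
z = 23.2 * 5.2 = 120.6
uz = 120.6 * sqrt(0.092241^2 + 0.55^2) = 67.279

67.279


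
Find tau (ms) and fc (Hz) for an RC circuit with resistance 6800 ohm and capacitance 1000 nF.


Time constant: tau = R * C.
tau = 6800 * 1.00e-06 = 0.0068 s
tau = 6.8 ms
Cutoff frequency: fc = 1 / (2*pi*R*C).
fc = 1 / (2*pi*0.0068) = 23.41 Hz

tau = 6.8 ms, fc = 23.41 Hz


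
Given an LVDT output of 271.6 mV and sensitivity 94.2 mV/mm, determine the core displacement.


Displacement = Vout / sensitivity.
d = 271.6 / 94.2
d = 2.883 mm

2.883 mm


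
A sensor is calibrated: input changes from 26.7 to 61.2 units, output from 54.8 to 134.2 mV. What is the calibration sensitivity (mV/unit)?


Sensitivity = (y2 - y1) / (x2 - x1).
S = (134.2 - 54.8) / (61.2 - 26.7)
S = 79.4 / 34.5
S = 2.3014 mV/unit

2.3014 mV/unit


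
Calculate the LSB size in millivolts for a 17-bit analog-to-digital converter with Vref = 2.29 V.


The resolution (LSB) of an ADC is Vref / 2^n.
LSB = 2.29 / 2^17
LSB = 2.29 / 131072
LSB = 1.747e-05 V = 0.01747131 mV

0.01747131 mV


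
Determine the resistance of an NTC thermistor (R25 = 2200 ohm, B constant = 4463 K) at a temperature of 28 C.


NTC thermistor equation: Rt = R25 * exp(B * (1/T - 1/T25)).
T in Kelvin: 301.15 K, T25 = 298.15 K
1/T - 1/T25 = 1/301.15 - 1/298.15 = -3.341e-05
B * (1/T - 1/T25) = 4463 * -3.341e-05 = -0.1491
Rt = 2200 * exp(-0.1491) = 1895.2 ohm

1895.2 ohm


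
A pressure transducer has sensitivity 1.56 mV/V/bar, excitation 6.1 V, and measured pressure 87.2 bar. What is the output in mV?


Output = sensitivity * Vex * P.
Vout = 1.56 * 6.1 * 87.2
Vout = 9.516 * 87.2
Vout = 829.8 mV

829.8 mV


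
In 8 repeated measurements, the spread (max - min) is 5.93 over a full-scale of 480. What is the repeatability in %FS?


Repeatability = (spread / full scale) * 100%.
R = (5.93 / 480) * 100
R = 1.235 %FS

1.235 %FS


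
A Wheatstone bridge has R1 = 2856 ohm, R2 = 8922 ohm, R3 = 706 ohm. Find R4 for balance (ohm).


At balance: R1*R4 = R2*R3, so R4 = R2*R3/R1.
R4 = 8922 * 706 / 2856
R4 = 6298932 / 2856
R4 = 2205.51 ohm

2205.51 ohm


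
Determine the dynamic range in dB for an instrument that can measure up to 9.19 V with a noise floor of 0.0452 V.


Dynamic range = 20 * log10(Vmax / Vnoise).
DR = 20 * log10(9.19 / 0.0452)
DR = 20 * log10(203.32)
DR = 46.16 dB

46.16 dB


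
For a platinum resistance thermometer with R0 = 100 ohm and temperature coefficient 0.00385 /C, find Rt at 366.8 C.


The RTD equation: Rt = R0 * (1 + alpha * T).
Rt = 100 * (1 + 0.00385 * 366.8)
Rt = 100 * (1 + 1.41218)
Rt = 100 * 2.41218
Rt = 241.218 ohm

241.218 ohm


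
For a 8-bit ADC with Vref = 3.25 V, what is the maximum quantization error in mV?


The maximum quantization error is +/- LSB/2.
LSB = Vref / 2^n = 3.25 / 256 = 0.01269531 V
Max error = LSB / 2 = 0.01269531 / 2 = 0.00634766 V
Max error = 6.3477 mV

6.3477 mV


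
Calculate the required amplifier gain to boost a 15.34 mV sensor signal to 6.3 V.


Gain = Vout / Vin (converting to same units).
G = 6.3 V / 15.34 mV
G = 6300.0 mV / 15.34 mV
G = 410.69

410.69


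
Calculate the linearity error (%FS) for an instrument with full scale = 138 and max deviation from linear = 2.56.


Linearity error = (max deviation / full scale) * 100%.
Linearity = (2.56 / 138) * 100
Linearity = 1.855 %FS

1.855 %FS


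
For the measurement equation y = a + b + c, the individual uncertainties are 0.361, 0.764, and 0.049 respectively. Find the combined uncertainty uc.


For a sum of independent quantities, uc = sqrt(u1^2 + u2^2 + u3^2).
uc = sqrt(0.361^2 + 0.764^2 + 0.049^2)
uc = sqrt(0.130321 + 0.583696 + 0.002401)
uc = 0.8464

0.8464


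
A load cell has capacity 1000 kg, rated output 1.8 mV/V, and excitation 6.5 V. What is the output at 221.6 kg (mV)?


Vout = rated_output * Vex * (load / capacity).
Vout = 1.8 * 6.5 * (221.6 / 1000)
Vout = 1.8 * 6.5 * 0.2216
Vout = 2.593 mV

2.593 mV


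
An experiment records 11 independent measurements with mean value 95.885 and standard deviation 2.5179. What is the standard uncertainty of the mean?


The standard uncertainty for Type A evaluation is u = s / sqrt(n).
u = 2.5179 / sqrt(11)
u = 2.5179 / 3.3166
u = 0.7592

0.7592


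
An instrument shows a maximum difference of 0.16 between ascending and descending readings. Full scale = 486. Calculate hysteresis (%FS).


Hysteresis = (max difference / full scale) * 100%.
H = (0.16 / 486) * 100
H = 0.033 %FS

0.033 %FS


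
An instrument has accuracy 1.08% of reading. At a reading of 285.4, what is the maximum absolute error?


Absolute error = (accuracy% / 100) * reading.
Error = (1.08 / 100) * 285.4
Error = 0.0108 * 285.4
Error = 3.0823

3.0823


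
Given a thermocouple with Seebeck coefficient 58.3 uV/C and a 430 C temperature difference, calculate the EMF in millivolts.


The thermocouple output V = sensitivity * dT.
V = 58.3 uV/C * 430 C
V = 25069.0 uV
V = 25.069 mV

25.069 mV


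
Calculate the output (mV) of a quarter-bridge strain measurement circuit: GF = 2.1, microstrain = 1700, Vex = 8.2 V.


Quarter bridge output: Vout = (GF * epsilon * Vex) / 4.
Vout = (2.1 * 1700e-6 * 8.2) / 4
Vout = 0.029274 / 4 V
Vout = 0.0073185 V = 7.3185 mV

7.3185 mV


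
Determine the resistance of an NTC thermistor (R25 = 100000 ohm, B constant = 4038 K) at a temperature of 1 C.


NTC thermistor equation: Rt = R25 * exp(B * (1/T - 1/T25)).
T in Kelvin: 274.15 K, T25 = 298.15 K
1/T - 1/T25 = 1/274.15 - 1/298.15 = 0.00029362
B * (1/T - 1/T25) = 4038 * 0.00029362 = 1.1856
Rt = 100000 * exp(1.1856) = 327279.5 ohm

327279.5 ohm


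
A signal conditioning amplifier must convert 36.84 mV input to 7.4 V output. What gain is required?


Gain = Vout / Vin (converting to same units).
G = 7.4 V / 36.84 mV
G = 7400.0 mV / 36.84 mV
G = 200.87

200.87


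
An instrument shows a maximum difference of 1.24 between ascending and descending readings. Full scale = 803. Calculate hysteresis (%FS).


Hysteresis = (max difference / full scale) * 100%.
H = (1.24 / 803) * 100
H = 0.154 %FS

0.154 %FS


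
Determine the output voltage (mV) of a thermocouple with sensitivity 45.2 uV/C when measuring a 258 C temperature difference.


The thermocouple output V = sensitivity * dT.
V = 45.2 uV/C * 258 C
V = 11661.6 uV
V = 11.662 mV

11.662 mV


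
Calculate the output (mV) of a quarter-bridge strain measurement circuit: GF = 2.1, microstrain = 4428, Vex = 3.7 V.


Quarter bridge output: Vout = (GF * epsilon * Vex) / 4.
Vout = (2.1 * 4428e-6 * 3.7) / 4
Vout = 0.03440556 / 4 V
Vout = 0.00860139 V = 8.6014 mV

8.6014 mV


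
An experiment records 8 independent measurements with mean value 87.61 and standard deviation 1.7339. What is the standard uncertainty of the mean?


The standard uncertainty for Type A evaluation is u = s / sqrt(n).
u = 1.7339 / sqrt(8)
u = 1.7339 / 2.8284
u = 0.613

0.613


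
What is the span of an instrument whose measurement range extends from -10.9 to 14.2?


Span = upper range - lower range.
Span = 14.2 - (-10.9)
Span = 25.1

25.1


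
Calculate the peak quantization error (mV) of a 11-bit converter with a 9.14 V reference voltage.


The maximum quantization error is +/- LSB/2.
LSB = Vref / 2^n = 9.14 / 2048 = 0.00446289 V
Max error = LSB / 2 = 0.00446289 / 2 = 0.00223145 V
Max error = 2.2314 mV

2.2314 mV


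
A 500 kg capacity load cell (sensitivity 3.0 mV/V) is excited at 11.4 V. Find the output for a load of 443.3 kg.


Vout = rated_output * Vex * (load / capacity).
Vout = 3.0 * 11.4 * (443.3 / 500)
Vout = 3.0 * 11.4 * 0.8866
Vout = 30.322 mV

30.322 mV


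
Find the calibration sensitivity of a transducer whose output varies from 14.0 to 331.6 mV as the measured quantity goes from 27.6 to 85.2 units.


Sensitivity = (y2 - y1) / (x2 - x1).
S = (331.6 - 14.0) / (85.2 - 27.6)
S = 317.6 / 57.6
S = 5.5139 mV/unit

5.5139 mV/unit


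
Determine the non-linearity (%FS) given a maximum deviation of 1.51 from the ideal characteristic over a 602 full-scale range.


Linearity error = (max deviation / full scale) * 100%.
Linearity = (1.51 / 602) * 100
Linearity = 0.251 %FS

0.251 %FS


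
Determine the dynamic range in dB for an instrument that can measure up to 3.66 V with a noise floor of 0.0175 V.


Dynamic range = 20 * log10(Vmax / Vnoise).
DR = 20 * log10(3.66 / 0.0175)
DR = 20 * log10(209.14)
DR = 46.41 dB

46.41 dB


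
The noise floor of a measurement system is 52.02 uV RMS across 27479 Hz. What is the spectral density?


Noise spectral density = Vrms / sqrt(BW).
NSD = 52.02 / sqrt(27479)
NSD = 52.02 / 165.7679
NSD = 0.3138 uV/sqrt(Hz)

0.3138 uV/sqrt(Hz)


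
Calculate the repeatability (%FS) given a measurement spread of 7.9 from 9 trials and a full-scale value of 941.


Repeatability = (spread / full scale) * 100%.
R = (7.9 / 941) * 100
R = 0.84 %FS

0.84 %FS


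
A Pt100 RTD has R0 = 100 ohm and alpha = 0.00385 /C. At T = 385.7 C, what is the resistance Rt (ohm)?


The RTD equation: Rt = R0 * (1 + alpha * T).
Rt = 100 * (1 + 0.00385 * 385.7)
Rt = 100 * (1 + 1.484945)
Rt = 100 * 2.484945
Rt = 248.494 ohm

248.494 ohm


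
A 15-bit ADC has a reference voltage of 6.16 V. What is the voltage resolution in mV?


The resolution (LSB) of an ADC is Vref / 2^n.
LSB = 6.16 / 2^15
LSB = 6.16 / 32768
LSB = 0.00018799 V = 0.18798828 mV

0.18798828 mV


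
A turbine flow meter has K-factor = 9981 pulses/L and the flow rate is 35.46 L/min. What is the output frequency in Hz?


Frequency = K * Q / 60 (converting L/min to L/s).
f = 9981 * 35.46 / 60
f = 353926.26 / 60
f = 5898.77 Hz

5898.77 Hz


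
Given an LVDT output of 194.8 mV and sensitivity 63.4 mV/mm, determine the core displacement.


Displacement = Vout / sensitivity.
d = 194.8 / 63.4
d = 3.073 mm

3.073 mm


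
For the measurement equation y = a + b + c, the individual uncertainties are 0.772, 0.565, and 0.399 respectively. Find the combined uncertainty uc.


For a sum of independent quantities, uc = sqrt(u1^2 + u2^2 + u3^2).
uc = sqrt(0.772^2 + 0.565^2 + 0.399^2)
uc = sqrt(0.595984 + 0.319225 + 0.159201)
uc = 1.0365

1.0365


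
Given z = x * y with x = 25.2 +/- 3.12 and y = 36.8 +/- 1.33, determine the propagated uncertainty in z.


For a product z = x*y, the relative uncertainty is:
uz/z = sqrt((ux/x)^2 + (uy/y)^2)
Relative uncertainties: ux/x = 3.12/25.2 = 0.12381
uy/y = 1.33/36.8 = 0.036141
z = 25.2 * 36.8 = 927.4
uz = 927.4 * sqrt(0.12381^2 + 0.036141^2) = 119.608

119.608


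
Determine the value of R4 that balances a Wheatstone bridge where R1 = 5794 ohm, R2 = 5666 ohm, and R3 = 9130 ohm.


At balance: R1*R4 = R2*R3, so R4 = R2*R3/R1.
R4 = 5666 * 9130 / 5794
R4 = 51730580 / 5794
R4 = 8928.3 ohm

8928.3 ohm


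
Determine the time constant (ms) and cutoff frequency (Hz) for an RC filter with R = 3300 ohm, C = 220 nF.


Time constant: tau = R * C.
tau = 3300 * 2.20e-07 = 0.000726 s
tau = 0.726 ms
Cutoff frequency: fc = 1 / (2*pi*R*C).
fc = 1 / (2*pi*0.000726) = 219.22 Hz

tau = 0.726 ms, fc = 219.22 Hz


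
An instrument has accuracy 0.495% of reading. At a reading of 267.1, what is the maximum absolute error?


Absolute error = (accuracy% / 100) * reading.
Error = (0.495 / 100) * 267.1
Error = 0.00495 * 267.1
Error = 1.3221

1.3221


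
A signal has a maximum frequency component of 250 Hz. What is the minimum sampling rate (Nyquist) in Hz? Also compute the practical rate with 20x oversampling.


By Nyquist theorem, fs_min = 2 * fmax.
fs_min = 2 * 250 = 500 Hz
Practical rate = 20 * fs_min = 20 * 500 = 10000 Hz

fs_min = 500 Hz, fs_practical = 10000 Hz


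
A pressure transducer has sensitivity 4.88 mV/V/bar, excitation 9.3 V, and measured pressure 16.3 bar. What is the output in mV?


Output = sensitivity * Vex * P.
Vout = 4.88 * 9.3 * 16.3
Vout = 45.384 * 16.3
Vout = 739.76 mV

739.76 mV


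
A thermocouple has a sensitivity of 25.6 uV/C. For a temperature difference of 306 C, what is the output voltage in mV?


The thermocouple output V = sensitivity * dT.
V = 25.6 uV/C * 306 C
V = 7833.6 uV
V = 7.834 mV

7.834 mV


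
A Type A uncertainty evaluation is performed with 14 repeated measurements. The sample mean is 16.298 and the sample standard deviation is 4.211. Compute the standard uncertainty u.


The standard uncertainty for Type A evaluation is u = s / sqrt(n).
u = 4.211 / sqrt(14)
u = 4.211 / 3.7417
u = 1.1254

1.1254


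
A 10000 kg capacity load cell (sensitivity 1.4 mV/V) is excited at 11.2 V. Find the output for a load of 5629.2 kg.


Vout = rated_output * Vex * (load / capacity).
Vout = 1.4 * 11.2 * (5629.2 / 10000)
Vout = 1.4 * 11.2 * 0.56292
Vout = 8.827 mV

8.827 mV


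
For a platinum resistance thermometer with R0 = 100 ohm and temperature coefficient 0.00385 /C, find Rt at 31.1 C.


The RTD equation: Rt = R0 * (1 + alpha * T).
Rt = 100 * (1 + 0.00385 * 31.1)
Rt = 100 * (1 + 0.119735)
Rt = 100 * 1.119735
Rt = 111.973 ohm

111.973 ohm


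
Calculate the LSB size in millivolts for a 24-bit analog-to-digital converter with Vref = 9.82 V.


The resolution (LSB) of an ADC is Vref / 2^n.
LSB = 9.82 / 2^24
LSB = 9.82 / 16777216
LSB = 5.9e-07 V = 0.00058532 mV

0.00058532 mV


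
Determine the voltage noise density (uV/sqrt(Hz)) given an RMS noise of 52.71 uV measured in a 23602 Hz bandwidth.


Noise spectral density = Vrms / sqrt(BW).
NSD = 52.71 / sqrt(23602)
NSD = 52.71 / 153.6294
NSD = 0.3431 uV/sqrt(Hz)

0.3431 uV/sqrt(Hz)


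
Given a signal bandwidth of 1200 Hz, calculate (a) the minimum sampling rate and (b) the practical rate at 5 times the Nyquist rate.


By Nyquist theorem, fs_min = 2 * fmax.
fs_min = 2 * 1200 = 2400 Hz
Practical rate = 5 * fs_min = 5 * 2400 = 12000 Hz

fs_min = 2400 Hz, fs_practical = 12000 Hz


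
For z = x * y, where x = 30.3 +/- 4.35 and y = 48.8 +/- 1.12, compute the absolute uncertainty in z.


For a product z = x*y, the relative uncertainty is:
uz/z = sqrt((ux/x)^2 + (uy/y)^2)
Relative uncertainties: ux/x = 4.35/30.3 = 0.143564
uy/y = 1.12/48.8 = 0.022951
z = 30.3 * 48.8 = 1478.6
uz = 1478.6 * sqrt(0.143564^2 + 0.022951^2) = 214.975

214.975


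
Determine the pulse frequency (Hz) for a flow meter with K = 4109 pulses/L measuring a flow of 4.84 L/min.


Frequency = K * Q / 60 (converting L/min to L/s).
f = 4109 * 4.84 / 60
f = 19887.56 / 60
f = 331.46 Hz

331.46 Hz


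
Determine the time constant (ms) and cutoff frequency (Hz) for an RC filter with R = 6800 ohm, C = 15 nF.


Time constant: tau = R * C.
tau = 6800 * 1.50e-08 = 0.000102 s
tau = 0.102 ms
Cutoff frequency: fc = 1 / (2*pi*R*C).
fc = 1 / (2*pi*0.000102) = 1560.34 Hz

tau = 0.102 ms, fc = 1560.34 Hz


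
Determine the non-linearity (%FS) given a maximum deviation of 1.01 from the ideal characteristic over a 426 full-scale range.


Linearity error = (max deviation / full scale) * 100%.
Linearity = (1.01 / 426) * 100
Linearity = 0.237 %FS

0.237 %FS


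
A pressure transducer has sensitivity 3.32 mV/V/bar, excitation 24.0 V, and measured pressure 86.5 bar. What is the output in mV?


Output = sensitivity * Vex * P.
Vout = 3.32 * 24.0 * 86.5
Vout = 79.68 * 86.5
Vout = 6892.32 mV

6892.32 mV


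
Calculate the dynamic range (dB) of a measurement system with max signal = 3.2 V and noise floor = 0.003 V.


Dynamic range = 20 * log10(Vmax / Vnoise).
DR = 20 * log10(3.2 / 0.003)
DR = 20 * log10(1066.67)
DR = 60.56 dB

60.56 dB


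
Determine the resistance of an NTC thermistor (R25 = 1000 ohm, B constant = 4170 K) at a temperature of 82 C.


NTC thermistor equation: Rt = R25 * exp(B * (1/T - 1/T25)).
T in Kelvin: 355.15 K, T25 = 298.15 K
1/T - 1/T25 = 1/355.15 - 1/298.15 = -0.0005383
B * (1/T - 1/T25) = 4170 * -0.0005383 = -2.2447
Rt = 1000 * exp(-2.2447) = 106.0 ohm

106.0 ohm


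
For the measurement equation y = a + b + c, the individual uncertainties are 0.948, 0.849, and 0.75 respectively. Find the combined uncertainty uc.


For a sum of independent quantities, uc = sqrt(u1^2 + u2^2 + u3^2).
uc = sqrt(0.948^2 + 0.849^2 + 0.75^2)
uc = sqrt(0.898704 + 0.720801 + 0.5625)
uc = 1.4772

1.4772


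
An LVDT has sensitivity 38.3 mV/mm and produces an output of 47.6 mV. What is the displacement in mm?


Displacement = Vout / sensitivity.
d = 47.6 / 38.3
d = 1.243 mm

1.243 mm


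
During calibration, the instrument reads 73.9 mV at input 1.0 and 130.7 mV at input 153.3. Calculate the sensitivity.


Sensitivity = (y2 - y1) / (x2 - x1).
S = (130.7 - 73.9) / (153.3 - 1.0)
S = 56.8 / 152.3
S = 0.3729 mV/unit

0.3729 mV/unit


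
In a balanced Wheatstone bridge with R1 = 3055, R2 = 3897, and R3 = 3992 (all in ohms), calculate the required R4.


At balance: R1*R4 = R2*R3, so R4 = R2*R3/R1.
R4 = 3897 * 3992 / 3055
R4 = 15556824 / 3055
R4 = 5092.25 ohm

5092.25 ohm


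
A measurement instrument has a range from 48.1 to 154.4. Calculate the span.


Span = upper range - lower range.
Span = 154.4 - (48.1)
Span = 106.3

106.3


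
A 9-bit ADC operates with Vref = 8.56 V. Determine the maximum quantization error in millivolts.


The maximum quantization error is +/- LSB/2.
LSB = Vref / 2^n = 8.56 / 512 = 0.01671875 V
Max error = LSB / 2 = 0.01671875 / 2 = 0.00835938 V
Max error = 8.3594 mV

8.3594 mV


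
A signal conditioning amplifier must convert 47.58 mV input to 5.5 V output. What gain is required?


Gain = Vout / Vin (converting to same units).
G = 5.5 V / 47.58 mV
G = 5500.0 mV / 47.58 mV
G = 115.59

115.59


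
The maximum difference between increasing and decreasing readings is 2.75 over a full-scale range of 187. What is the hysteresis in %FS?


Hysteresis = (max difference / full scale) * 100%.
H = (2.75 / 187) * 100
H = 1.471 %FS

1.471 %FS


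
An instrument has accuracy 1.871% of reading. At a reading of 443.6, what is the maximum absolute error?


Absolute error = (accuracy% / 100) * reading.
Error = (1.871 / 100) * 443.6
Error = 0.01871 * 443.6
Error = 8.2998

8.2998


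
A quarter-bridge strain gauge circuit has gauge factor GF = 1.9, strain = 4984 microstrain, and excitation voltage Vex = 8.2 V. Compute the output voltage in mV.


Quarter bridge output: Vout = (GF * epsilon * Vex) / 4.
Vout = (1.9 * 4984e-6 * 8.2) / 4
Vout = 0.07765072 / 4 V
Vout = 0.01941268 V = 19.4127 mV

19.4127 mV


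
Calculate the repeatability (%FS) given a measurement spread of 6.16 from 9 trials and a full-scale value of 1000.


Repeatability = (spread / full scale) * 100%.
R = (6.16 / 1000) * 100
R = 0.616 %FS

0.616 %FS


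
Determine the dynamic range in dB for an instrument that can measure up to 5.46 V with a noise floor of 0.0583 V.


Dynamic range = 20 * log10(Vmax / Vnoise).
DR = 20 * log10(5.46 / 0.0583)
DR = 20 * log10(93.65)
DR = 39.43 dB

39.43 dB


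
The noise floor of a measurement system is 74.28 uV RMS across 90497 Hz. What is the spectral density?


Noise spectral density = Vrms / sqrt(BW).
NSD = 74.28 / sqrt(90497)
NSD = 74.28 / 300.8272
NSD = 0.2469 uV/sqrt(Hz)

0.2469 uV/sqrt(Hz)


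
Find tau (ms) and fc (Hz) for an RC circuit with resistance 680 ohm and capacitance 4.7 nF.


Time constant: tau = R * C.
tau = 680 * 4.70e-09 = 3.196e-06 s
tau = 0.0032 ms
Cutoff frequency: fc = 1 / (2*pi*R*C).
fc = 1 / (2*pi*3.196e-06) = 49798.17 Hz

tau = 0.0032 ms, fc = 49798.17 Hz


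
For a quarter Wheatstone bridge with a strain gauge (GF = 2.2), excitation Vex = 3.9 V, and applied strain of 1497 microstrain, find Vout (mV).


Quarter bridge output: Vout = (GF * epsilon * Vex) / 4.
Vout = (2.2 * 1497e-6 * 3.9) / 4
Vout = 0.01284426 / 4 V
Vout = 0.00321106 V = 3.2111 mV

3.2111 mV


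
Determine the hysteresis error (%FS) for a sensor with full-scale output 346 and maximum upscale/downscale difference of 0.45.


Hysteresis = (max difference / full scale) * 100%.
H = (0.45 / 346) * 100
H = 0.13 %FS

0.13 %FS


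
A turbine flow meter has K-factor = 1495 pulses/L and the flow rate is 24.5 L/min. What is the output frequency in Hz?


Frequency = K * Q / 60 (converting L/min to L/s).
f = 1495 * 24.5 / 60
f = 36627.5 / 60
f = 610.46 Hz

610.46 Hz


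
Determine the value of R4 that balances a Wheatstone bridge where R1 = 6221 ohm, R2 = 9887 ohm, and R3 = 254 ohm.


At balance: R1*R4 = R2*R3, so R4 = R2*R3/R1.
R4 = 9887 * 254 / 6221
R4 = 2511298 / 6221
R4 = 403.68 ohm

403.68 ohm


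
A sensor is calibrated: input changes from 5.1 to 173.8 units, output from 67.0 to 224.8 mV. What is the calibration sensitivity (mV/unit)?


Sensitivity = (y2 - y1) / (x2 - x1).
S = (224.8 - 67.0) / (173.8 - 5.1)
S = 157.8 / 168.7
S = 0.9354 mV/unit

0.9354 mV/unit


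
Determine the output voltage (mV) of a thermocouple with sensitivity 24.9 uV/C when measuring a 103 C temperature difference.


The thermocouple output V = sensitivity * dT.
V = 24.9 uV/C * 103 C
V = 2564.7 uV
V = 2.565 mV

2.565 mV


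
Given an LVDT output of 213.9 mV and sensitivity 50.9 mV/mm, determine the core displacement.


Displacement = Vout / sensitivity.
d = 213.9 / 50.9
d = 4.202 mm

4.202 mm


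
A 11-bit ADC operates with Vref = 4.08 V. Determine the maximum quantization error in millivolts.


The maximum quantization error is +/- LSB/2.
LSB = Vref / 2^n = 4.08 / 2048 = 0.00199219 V
Max error = LSB / 2 = 0.00199219 / 2 = 0.00099609 V
Max error = 0.9961 mV

0.9961 mV


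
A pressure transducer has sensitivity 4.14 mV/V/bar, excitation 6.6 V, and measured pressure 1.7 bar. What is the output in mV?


Output = sensitivity * Vex * P.
Vout = 4.14 * 6.6 * 1.7
Vout = 27.324 * 1.7
Vout = 46.45 mV

46.45 mV


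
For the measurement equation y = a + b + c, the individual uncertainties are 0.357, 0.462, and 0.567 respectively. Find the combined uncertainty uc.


For a sum of independent quantities, uc = sqrt(u1^2 + u2^2 + u3^2).
uc = sqrt(0.357^2 + 0.462^2 + 0.567^2)
uc = sqrt(0.127449 + 0.213444 + 0.321489)
uc = 0.8139

0.8139


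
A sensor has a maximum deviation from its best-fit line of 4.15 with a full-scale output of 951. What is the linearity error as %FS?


Linearity error = (max deviation / full scale) * 100%.
Linearity = (4.15 / 951) * 100
Linearity = 0.436 %FS

0.436 %FS


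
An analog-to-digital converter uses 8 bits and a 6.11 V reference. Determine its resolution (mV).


The resolution (LSB) of an ADC is Vref / 2^n.
LSB = 6.11 / 2^8
LSB = 6.11 / 256
LSB = 0.02386719 V = 23.8671875 mV

23.8671875 mV


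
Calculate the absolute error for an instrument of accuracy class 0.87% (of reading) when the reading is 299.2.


Absolute error = (accuracy% / 100) * reading.
Error = (0.87 / 100) * 299.2
Error = 0.0087 * 299.2
Error = 2.603

2.603


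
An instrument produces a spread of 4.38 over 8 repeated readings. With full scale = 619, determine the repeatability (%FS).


Repeatability = (spread / full scale) * 100%.
R = (4.38 / 619) * 100
R = 0.708 %FS

0.708 %FS


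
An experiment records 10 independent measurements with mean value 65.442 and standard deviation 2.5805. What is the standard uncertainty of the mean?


The standard uncertainty for Type A evaluation is u = s / sqrt(n).
u = 2.5805 / sqrt(10)
u = 2.5805 / 3.1623
u = 0.816

0.816


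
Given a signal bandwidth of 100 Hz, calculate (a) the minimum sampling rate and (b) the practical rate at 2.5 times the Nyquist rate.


By Nyquist theorem, fs_min = 2 * fmax.
fs_min = 2 * 100 = 200 Hz
Practical rate = 2.5 * fs_min = 2.5 * 200 = 500 Hz

fs_min = 200 Hz, fs_practical = 500 Hz


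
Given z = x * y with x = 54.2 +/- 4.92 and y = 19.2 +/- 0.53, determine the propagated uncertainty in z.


For a product z = x*y, the relative uncertainty is:
uz/z = sqrt((ux/x)^2 + (uy/y)^2)
Relative uncertainties: ux/x = 4.92/54.2 = 0.090775
uy/y = 0.53/19.2 = 0.027604
z = 54.2 * 19.2 = 1040.6
uz = 1040.6 * sqrt(0.090775^2 + 0.027604^2) = 98.735

98.735


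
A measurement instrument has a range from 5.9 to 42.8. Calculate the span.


Span = upper range - lower range.
Span = 42.8 - (5.9)
Span = 36.9

36.9


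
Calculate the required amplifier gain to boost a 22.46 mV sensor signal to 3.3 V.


Gain = Vout / Vin (converting to same units).
G = 3.3 V / 22.46 mV
G = 3300.0 mV / 22.46 mV
G = 146.93

146.93


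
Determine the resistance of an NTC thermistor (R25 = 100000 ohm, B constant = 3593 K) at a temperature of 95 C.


NTC thermistor equation: Rt = R25 * exp(B * (1/T - 1/T25)).
T in Kelvin: 368.15 K, T25 = 298.15 K
1/T - 1/T25 = 1/368.15 - 1/298.15 = -0.00063773
B * (1/T - 1/T25) = 3593 * -0.00063773 = -2.2914
Rt = 100000 * exp(-2.2914) = 10112.8 ohm

10112.8 ohm


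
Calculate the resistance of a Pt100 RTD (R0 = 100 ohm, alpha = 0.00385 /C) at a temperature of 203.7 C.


The RTD equation: Rt = R0 * (1 + alpha * T).
Rt = 100 * (1 + 0.00385 * 203.7)
Rt = 100 * (1 + 0.784245)
Rt = 100 * 1.784245
Rt = 178.424 ohm

178.424 ohm


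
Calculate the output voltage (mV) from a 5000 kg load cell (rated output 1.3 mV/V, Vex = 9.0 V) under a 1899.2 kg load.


Vout = rated_output * Vex * (load / capacity).
Vout = 1.3 * 9.0 * (1899.2 / 5000)
Vout = 1.3 * 9.0 * 0.37984
Vout = 4.444 mV

4.444 mV


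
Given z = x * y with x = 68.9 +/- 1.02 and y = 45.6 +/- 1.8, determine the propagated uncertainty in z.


For a product z = x*y, the relative uncertainty is:
uz/z = sqrt((ux/x)^2 + (uy/y)^2)
Relative uncertainties: ux/x = 1.02/68.9 = 0.014804
uy/y = 1.8/45.6 = 0.039474
z = 68.9 * 45.6 = 3141.8
uz = 3141.8 * sqrt(0.014804^2 + 0.039474^2) = 132.455

132.455


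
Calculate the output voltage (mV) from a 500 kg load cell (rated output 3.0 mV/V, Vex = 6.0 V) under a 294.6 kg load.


Vout = rated_output * Vex * (load / capacity).
Vout = 3.0 * 6.0 * (294.6 / 500)
Vout = 3.0 * 6.0 * 0.5892
Vout = 10.606 mV

10.606 mV


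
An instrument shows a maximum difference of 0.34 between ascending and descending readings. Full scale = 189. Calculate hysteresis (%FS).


Hysteresis = (max difference / full scale) * 100%.
H = (0.34 / 189) * 100
H = 0.18 %FS

0.18 %FS


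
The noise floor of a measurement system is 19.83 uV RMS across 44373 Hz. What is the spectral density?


Noise spectral density = Vrms / sqrt(BW).
NSD = 19.83 / sqrt(44373)
NSD = 19.83 / 210.649
NSD = 0.0941 uV/sqrt(Hz)

0.0941 uV/sqrt(Hz)


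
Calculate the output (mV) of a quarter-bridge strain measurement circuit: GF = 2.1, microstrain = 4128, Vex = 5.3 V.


Quarter bridge output: Vout = (GF * epsilon * Vex) / 4.
Vout = (2.1 * 4128e-6 * 5.3) / 4
Vout = 0.04594464 / 4 V
Vout = 0.01148616 V = 11.4862 mV

11.4862 mV
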